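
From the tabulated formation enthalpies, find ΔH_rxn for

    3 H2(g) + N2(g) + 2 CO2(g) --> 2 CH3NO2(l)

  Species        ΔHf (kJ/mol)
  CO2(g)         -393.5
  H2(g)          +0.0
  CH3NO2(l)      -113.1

ΔH_rxn = 560.8 kJ/mol

ΔH°rxn = Σ nΔHf°(products) − Σ nΔHf°(reactants).
Products: 2·(-113.1) = -226.2
Reactants: 3·(+0.0) + 1·(+0.0) + 2·(-393.5) = -787.0
ΔH_rxn = (-226.2) − (-787.0) = 560.8 kJ/mol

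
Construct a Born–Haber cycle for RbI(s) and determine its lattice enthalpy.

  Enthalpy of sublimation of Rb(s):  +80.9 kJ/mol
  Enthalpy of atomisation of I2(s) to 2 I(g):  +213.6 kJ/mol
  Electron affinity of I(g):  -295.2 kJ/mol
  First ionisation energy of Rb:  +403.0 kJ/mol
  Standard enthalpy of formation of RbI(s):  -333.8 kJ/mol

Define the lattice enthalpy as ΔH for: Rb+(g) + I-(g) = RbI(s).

ΔHf° = 1·ΔHsub + 1·(ΣIE) + 1/2·D(I2) + 1·EA + U
-333.8 = 1·(+80.9) + 1·(+403.0) + 1/2·(+213.6) + 1·(-295.2) + U
U = -333.8 − (+295.5) = -629.3 kJ/mol

U = -629.3 kJ/mol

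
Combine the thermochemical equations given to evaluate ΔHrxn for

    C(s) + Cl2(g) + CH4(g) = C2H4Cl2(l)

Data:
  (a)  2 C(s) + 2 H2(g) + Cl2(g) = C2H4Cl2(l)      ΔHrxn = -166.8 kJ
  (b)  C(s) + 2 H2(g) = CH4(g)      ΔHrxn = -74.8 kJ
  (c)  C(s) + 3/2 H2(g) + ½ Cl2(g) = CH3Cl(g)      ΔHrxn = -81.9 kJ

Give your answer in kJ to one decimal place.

(a) as written: -166.8 kJ
(b) reversed: +74.8 kJ
(c): not needed.
Combining the equations, ΔHrxn = (1)·(-166.8) + (-1)·(-74.8) = -92.0 kJ

ΔHrxn = -92.0 kJ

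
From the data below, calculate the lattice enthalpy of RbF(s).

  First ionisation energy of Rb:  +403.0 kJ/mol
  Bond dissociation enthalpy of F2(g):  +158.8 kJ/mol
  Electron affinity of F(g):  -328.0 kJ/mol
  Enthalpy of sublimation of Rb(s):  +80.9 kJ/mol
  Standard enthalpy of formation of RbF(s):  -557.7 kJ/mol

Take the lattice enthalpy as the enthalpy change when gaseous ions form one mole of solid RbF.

U = -793.0 kJ/mol

ΔHf° = 1·ΔHsub + 1·(ΣIE) + 1/2·D(F2) + 1·EA + U
-557.7 = 1·(+80.9) + 1·(+403.0) + 1/2·(+158.8) + 1·(-328.0) + U
U = -557.7 − (+235.3) = -793.0 kJ/mol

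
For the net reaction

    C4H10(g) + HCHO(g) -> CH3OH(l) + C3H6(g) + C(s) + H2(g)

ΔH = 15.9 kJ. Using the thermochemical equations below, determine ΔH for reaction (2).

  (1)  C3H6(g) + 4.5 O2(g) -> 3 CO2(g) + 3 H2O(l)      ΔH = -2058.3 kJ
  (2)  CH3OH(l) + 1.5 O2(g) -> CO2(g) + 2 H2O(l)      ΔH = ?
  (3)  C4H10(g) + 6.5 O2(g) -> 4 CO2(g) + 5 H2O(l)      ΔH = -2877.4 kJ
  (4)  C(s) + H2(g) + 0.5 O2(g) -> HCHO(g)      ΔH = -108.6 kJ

ΔH = -726.4 kJ

(1) reversed: +2058.3 kJ
(2) reversed: contributes −x
(3) as written: -2877.4 kJ
(4) reversed: +108.6 kJ
+15.9 = (+2058.3) + (-2877.4) + (+108.6) − x
x = (+15.9 − (-710.5)) / (-1) = -726.4 kJ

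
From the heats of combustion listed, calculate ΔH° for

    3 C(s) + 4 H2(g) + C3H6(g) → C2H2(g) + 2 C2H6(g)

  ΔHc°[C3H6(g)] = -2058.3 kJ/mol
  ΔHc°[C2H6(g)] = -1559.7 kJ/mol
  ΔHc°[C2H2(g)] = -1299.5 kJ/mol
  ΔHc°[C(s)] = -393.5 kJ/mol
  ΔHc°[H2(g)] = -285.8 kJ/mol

ΔH° = 36.9 kJ/mol

Using ΔH = Σ nΔHc°(reactants) − Σ nΔHc°(products):
= [3·(-393.5) + 4·(-285.8) + 1·(-2058.3)] − [1·(-1299.5) + 2·(-1559.7)]
= 36.9 kJ/mol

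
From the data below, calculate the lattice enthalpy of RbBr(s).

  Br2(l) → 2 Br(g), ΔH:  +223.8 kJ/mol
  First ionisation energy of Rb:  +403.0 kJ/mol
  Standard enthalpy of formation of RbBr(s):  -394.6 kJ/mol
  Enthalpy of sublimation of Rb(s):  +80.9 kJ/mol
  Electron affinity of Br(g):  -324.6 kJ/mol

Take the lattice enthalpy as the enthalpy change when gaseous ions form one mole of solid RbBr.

U = -665.8 kJ/mol

ΔHf° = 1·ΔHsub + 1·(ΣIE) + 1/2·D(Br2) + 1·EA + U
-394.6 = 1·(+80.9) + 1·(+403.0) + 1/2·(+223.8) + 1·(-324.6) + U
U = -394.6 − (+271.2) = -665.8 kJ/mol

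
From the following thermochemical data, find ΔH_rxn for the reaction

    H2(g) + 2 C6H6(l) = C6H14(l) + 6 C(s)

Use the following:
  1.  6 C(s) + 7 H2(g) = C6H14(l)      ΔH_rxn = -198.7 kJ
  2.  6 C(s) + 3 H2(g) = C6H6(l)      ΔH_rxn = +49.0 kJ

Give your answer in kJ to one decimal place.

ΔH_rxn = -296.7 kJ

eq. 1 as written: -198.7 kJ
eq. 2 reversed and × 2: (-2)·(+49.0) = -98.0 kJ
By Hess's law, ΔH_rxn = (1)·(-198.7) + (-2)·(+49.0) = -296.7 kJ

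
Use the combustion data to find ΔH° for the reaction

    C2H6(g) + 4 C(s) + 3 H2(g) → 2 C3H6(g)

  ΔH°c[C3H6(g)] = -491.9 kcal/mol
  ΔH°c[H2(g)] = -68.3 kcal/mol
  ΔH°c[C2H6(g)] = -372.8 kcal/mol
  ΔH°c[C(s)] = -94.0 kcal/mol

ΔH° = 30.1 kcal/mol

Using ΔH = Σ nΔHc°(reactants) − Σ nΔHc°(products):
= [1·(-372.8) + 4·(-94.0) + 3·(-68.3)] − [2·(-491.9)]
= 30.1 kcal/mol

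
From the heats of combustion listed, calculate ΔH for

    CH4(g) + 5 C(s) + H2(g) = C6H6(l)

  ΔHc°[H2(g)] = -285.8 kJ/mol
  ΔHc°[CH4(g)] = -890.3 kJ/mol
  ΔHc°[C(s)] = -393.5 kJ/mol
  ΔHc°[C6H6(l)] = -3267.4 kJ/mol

With combustion enthalpies, reactants minus products:
= [1·(-890.3) + 5·(-393.5) + 1·(-285.8)] − [1·(-3267.4)]
= 123.8 kJ/mol

ΔH = 123.8 kJ/mol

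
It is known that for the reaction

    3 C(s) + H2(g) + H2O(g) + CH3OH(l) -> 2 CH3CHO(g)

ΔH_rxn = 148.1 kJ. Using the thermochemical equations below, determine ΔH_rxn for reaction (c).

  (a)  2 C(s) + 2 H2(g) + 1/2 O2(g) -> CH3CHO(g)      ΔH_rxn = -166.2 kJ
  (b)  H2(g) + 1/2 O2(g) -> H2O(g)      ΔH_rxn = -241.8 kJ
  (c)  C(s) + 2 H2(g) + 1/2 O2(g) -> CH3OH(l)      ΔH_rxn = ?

(a) × 2: (2)·(-166.2) = -332.4 kJ
(b) reversed: +241.8 kJ
(c) reversed: contributes −x
+148.1 = (-332.4) + (+241.8) − x
x = (+148.1 − (-90.6)) / (-1) = -238.7 kJ

ΔH_rxn = -238.7 kJ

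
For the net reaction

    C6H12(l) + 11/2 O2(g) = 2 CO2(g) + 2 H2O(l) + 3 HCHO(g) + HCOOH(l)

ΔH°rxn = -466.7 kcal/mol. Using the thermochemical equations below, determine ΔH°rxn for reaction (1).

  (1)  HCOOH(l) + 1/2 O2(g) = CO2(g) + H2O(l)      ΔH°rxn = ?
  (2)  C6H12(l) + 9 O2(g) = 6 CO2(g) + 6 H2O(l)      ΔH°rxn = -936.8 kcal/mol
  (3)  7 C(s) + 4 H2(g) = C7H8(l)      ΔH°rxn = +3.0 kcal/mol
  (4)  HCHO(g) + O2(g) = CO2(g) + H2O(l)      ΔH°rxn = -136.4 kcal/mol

ΔH°rxn = -60.9 kcal/mol

(1) reversed (reverse to put HCOOH(l) on the product side): contributes −x
(2) as written (C6H12(l) already on the reactant side): -936.8 kcal/mol
(3): not needed (H2(g) appears nowhere else).
(4) reversed and × 3 (reverse to put HCHO(g) on the product side; ×3 to match 3 HCHO(g) in the target): (-3)·(-136.4) = +409.2 kcal/mol
-466.7 = (-936.8) + (+409.2) − x
x = (-466.7 − (-527.6)) / (-1) = -60.9 kcal/mol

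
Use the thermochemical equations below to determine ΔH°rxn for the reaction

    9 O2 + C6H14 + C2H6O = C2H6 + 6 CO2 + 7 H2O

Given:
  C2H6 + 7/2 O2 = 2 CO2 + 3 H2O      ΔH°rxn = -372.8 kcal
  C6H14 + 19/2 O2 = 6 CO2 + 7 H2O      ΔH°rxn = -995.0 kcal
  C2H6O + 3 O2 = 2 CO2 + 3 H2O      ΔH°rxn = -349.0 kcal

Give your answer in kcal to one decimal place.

equation 1 reversed (reverse to put C2H6 on the product side): +372.8 kcal
equation 2 as written (C6H14 already on the reactant side): -995.0 kcal
equation 3 as written (C2H6O already on the reactant side): -349.0 kcal
Since enthalpy is a state function, ΔH°rxn = (+372.8) + (-995.0) + (-349.0) = -971.2 kcal

ΔH°rxn = -971.2 kcal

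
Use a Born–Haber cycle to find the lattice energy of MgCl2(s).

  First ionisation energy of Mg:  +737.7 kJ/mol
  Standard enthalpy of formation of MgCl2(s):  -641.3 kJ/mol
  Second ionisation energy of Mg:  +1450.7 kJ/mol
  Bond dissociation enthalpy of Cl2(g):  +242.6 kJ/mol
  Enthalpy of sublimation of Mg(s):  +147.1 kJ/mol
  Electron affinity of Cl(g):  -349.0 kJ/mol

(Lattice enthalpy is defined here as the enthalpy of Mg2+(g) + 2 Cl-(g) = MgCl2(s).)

U = -2521.4 kJ/mol

ΔHf° = 1·ΔHsub + 1·(ΣIE) + 1·D(Cl2) + 2·EA + U
-641.3 = 1·(+147.1) + 1·(+2188.4) + 1·(+242.6) + 2·(-349.0) + U
U = -641.3 − (+1880.1) = -2521.4 kJ/mol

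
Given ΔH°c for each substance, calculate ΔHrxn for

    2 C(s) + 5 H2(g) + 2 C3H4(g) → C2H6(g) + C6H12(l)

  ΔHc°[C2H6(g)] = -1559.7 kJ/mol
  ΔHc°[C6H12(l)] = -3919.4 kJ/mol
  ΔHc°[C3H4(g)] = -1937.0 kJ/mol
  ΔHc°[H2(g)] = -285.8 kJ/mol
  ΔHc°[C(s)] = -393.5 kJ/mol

Using ΔH = Σ nΔHc°(reactants) − Σ nΔHc°(products):
= [2·(-393.5) + 5·(-285.8) + 2·(-1937.0)] − [1·(-1559.7) + 1·(-3919.4)]
= -610.9 kJ/mol

ΔHrxn = -610.9 kJ/mol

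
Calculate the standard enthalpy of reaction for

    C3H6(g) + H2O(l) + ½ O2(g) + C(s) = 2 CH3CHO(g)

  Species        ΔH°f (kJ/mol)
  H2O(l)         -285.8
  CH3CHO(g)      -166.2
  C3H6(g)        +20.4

ΔH°rxn = Σ nΔHf°(products) − Σ nΔHf°(reactants).
Products: 2·(-166.2) = -332.4
Reactants: 1·(+20.4) + 1·(-285.8) + 1/2·(+0.0) + 1·(+0.0) = -265.4
ΔH_rxn = (-332.4) − (-265.4) = -67.0 kJ/mol

ΔH_rxn = -67.0 kJ/mol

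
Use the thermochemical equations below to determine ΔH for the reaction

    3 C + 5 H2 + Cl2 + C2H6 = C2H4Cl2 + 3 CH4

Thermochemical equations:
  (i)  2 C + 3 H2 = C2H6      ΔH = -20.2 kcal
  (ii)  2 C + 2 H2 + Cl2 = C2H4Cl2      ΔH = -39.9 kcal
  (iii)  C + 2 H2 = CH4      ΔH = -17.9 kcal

(i) reversed: +20.2 kcal
(ii) as written: -39.9 kcal
(iii) × 3: (3)·(-17.9) = -53.7 kcal
ΔH = (-1)·(-20.2) + (1)·(-39.9) + (3)·(-17.9) = -73.4 kcal

ΔH = -73.4 kcal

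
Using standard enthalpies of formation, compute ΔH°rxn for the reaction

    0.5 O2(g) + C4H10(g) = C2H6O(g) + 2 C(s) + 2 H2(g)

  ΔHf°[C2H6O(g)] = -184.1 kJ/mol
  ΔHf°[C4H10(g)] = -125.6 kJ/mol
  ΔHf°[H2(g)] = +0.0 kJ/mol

Products: 1·(-184.1) + 2·(+0.0) + 2·(+0.0) = -184.1
Reactants: 1/2·(+0.0) + 1·(-125.6) = -125.6
ΔH°rxn = (-184.1) − (-125.6) = -58.5 kJ/mol

ΔH°rxn = -58.5 kJ/mol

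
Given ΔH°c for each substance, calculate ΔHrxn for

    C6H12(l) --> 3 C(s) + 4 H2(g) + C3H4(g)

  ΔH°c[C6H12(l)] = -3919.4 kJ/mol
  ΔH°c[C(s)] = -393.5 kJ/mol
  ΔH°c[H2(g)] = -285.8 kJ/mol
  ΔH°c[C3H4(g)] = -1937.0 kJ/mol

ΔHrxn = 341.3 kJ/mol

Using ΔH = Σ nΔHc°(reactants) − Σ nΔHc°(products):
= [1·(-3919.4)] − [3·(-393.5) + 4·(-285.8) + 1·(-1937.0)]
= 341.3 kJ/mol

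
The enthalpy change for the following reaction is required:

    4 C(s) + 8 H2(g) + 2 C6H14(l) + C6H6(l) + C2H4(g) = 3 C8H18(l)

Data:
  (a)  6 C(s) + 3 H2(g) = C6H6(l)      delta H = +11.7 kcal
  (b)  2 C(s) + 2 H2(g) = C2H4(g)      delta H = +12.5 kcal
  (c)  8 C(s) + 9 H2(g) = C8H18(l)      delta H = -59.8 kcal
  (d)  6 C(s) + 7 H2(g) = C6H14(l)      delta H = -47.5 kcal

delta H = -108.6 kcal

(a) reversed (C6H6(l) must end up as a reactant): -11.7 kcal
(b) reversed (reverse to put C2H4(g) on the reactant side): -12.5 kcal
(c) × 3 (scale by 3 for the 3 C8H18(l)): (3)·(-59.8) = -179.4 kcal
(d) reversed and × 2 (C6H14(l) must end up as a reactant; scale by 2 for the 2 C6H14(l)): (-2)·(-47.5) = +95.0 kcal
delta H = (-1)·(+11.7) + (-1)·(+12.5) + (3)·(-59.8) + (-2)·(-47.5) = -108.6 kcal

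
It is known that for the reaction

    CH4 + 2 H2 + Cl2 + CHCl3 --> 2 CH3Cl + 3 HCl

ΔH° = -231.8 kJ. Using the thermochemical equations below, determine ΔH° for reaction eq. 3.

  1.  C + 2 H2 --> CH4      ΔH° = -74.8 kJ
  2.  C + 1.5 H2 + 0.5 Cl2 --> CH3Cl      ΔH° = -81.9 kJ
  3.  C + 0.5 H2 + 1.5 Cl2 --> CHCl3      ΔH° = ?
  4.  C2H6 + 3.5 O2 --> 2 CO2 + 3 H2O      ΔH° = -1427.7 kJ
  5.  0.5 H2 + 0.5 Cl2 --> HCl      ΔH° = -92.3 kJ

ΔH° = -134.1 kJ

eq. 1 reversed: +74.8 kJ
eq. 2 × 2: (2)·(-81.9) = -163.8 kJ
eq. 3 reversed: contributes −x
eq. 4: not needed.
eq. 5 × 3: (3)·(-92.3) = -276.9 kJ
-231.8 = (+74.8) + (-163.8) + (-276.9) − x
x = (-231.8 − (-365.9)) / (-1) = -134.1 kJ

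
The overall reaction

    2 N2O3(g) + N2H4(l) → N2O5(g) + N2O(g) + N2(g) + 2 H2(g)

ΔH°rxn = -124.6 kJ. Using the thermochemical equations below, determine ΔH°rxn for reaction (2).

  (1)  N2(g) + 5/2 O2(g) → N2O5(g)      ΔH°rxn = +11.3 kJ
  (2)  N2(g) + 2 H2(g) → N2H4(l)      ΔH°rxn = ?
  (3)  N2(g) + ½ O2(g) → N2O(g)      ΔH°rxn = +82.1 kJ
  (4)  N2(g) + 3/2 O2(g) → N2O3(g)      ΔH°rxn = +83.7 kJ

(1) as written: +11.3 kJ
(2) reversed: contributes −x
(3) as written: +82.1 kJ
(4) reversed and × 2: (-2)·(+83.7) = -167.4 kJ
-124.6 = (+11.3) + (+82.1) + (-167.4) − x
x = (-124.6 − (-74.0)) / (-1) = 50.6 kJ

ΔH°rxn = 50.6 kJ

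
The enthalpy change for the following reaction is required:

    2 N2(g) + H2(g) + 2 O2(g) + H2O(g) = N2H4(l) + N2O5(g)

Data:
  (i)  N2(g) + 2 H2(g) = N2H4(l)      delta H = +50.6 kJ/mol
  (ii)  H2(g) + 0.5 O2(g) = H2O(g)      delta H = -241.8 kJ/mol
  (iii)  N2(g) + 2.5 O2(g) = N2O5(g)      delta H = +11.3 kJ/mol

(i) as written (N2H4(l) already on the product side): +50.6 kJ/mol
(ii) reversed (reverse to put H2O(g) on the reactant side): +241.8 kJ/mol
(iii) as written (N2O5(g) already on the product side): +11.3 kJ/mol
delta H = (1)·(+50.6) + (-1)·(-241.8) + (1)·(+11.3) = 303.7 kJ/mol

delta H = 303.7 kJ/mol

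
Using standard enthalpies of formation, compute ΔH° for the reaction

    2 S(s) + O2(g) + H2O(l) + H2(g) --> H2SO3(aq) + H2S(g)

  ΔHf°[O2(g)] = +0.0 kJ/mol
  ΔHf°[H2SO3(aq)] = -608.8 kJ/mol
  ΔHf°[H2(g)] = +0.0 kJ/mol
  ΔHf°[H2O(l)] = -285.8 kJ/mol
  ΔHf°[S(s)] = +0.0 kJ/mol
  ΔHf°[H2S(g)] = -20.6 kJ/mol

Products: 1·(-608.8) + 1·(-20.6) = -629.4
Reactants: 2·(+0.0) + 1·(+0.0) + 1·(-285.8) + 1·(+0.0) = -285.8
ΔH° = (-629.4) − (-285.8) = -343.6 kJ/mol

ΔH° = -343.6 kJ/mol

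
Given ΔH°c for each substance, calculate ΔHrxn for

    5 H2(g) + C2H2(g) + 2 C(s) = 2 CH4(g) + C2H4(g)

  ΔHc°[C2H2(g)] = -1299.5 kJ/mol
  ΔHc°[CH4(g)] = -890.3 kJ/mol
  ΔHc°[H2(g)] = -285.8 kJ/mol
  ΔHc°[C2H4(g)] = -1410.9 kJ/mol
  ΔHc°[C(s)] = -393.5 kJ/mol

ΔHrxn = -324.0 kJ/mol

With combustion enthalpies, reactants minus products:
= [5·(-285.8) + 1·(-1299.5) + 2·(-393.5)] − [2·(-890.3) + 1·(-1410.9)]
= -324.0 kJ/mol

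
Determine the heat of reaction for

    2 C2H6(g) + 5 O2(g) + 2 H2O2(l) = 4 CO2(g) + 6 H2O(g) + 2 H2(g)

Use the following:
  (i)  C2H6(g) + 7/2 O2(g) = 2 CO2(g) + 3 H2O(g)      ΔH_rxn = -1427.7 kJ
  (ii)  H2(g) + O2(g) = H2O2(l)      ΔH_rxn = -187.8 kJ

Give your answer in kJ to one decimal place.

ΔH_rxn = -2479.8 kJ

(i) × 2: (2)·(-1427.7) = -2855.4 kJ
(ii) reversed and × 2: (-2)·(-187.8) = +375.6 kJ
ΔH_rxn = (2)·(-1427.7) + (-2)·(-187.8) = -2479.8 kJ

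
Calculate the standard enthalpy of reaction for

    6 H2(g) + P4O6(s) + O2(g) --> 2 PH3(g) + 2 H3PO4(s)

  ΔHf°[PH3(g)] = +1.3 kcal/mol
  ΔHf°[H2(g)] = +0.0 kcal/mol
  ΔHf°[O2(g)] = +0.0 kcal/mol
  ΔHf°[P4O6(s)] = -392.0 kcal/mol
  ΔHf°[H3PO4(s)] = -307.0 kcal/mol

ΔH°rxn = -219.4 kcal/mol

ΔH°rxn = Σ nΔHf°(products) − Σ nΔHf°(reactants).
Products: 2·(+1.3) + 2·(-307.0) = -611.4
Reactants: 6·(+0.0) + 1·(-392.0) + 1·(+0.0) = -392.0
ΔH°rxn = (-611.4) − (-392.0) = -219.4 kcal/mol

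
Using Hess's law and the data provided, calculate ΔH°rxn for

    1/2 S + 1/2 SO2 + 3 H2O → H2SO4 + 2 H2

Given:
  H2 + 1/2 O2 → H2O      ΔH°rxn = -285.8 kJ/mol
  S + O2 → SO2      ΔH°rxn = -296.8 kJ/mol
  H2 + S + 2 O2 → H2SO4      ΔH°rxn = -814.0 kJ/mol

equation 1 reversed and × 3 (H2O must end up as a reactant; ×3 to match 3 H2O in the target): (-3)·(-285.8) = +857.4 kJ/mol
equation 2 reversed and × 1/2 (SO2 must end up as a reactant; ×1/2 to match 1/2 SO2 in the target): (-1/2)·(-296.8) = +148.4 kJ/mol
equation 3 as written (H2SO4 already on the product side): -814.0 kJ/mol
ΔH°rxn = (+857.4) + (+148.4) + (-814.0) = 191.8 kJ/mol

ΔH°rxn = 191.8 kJ/mol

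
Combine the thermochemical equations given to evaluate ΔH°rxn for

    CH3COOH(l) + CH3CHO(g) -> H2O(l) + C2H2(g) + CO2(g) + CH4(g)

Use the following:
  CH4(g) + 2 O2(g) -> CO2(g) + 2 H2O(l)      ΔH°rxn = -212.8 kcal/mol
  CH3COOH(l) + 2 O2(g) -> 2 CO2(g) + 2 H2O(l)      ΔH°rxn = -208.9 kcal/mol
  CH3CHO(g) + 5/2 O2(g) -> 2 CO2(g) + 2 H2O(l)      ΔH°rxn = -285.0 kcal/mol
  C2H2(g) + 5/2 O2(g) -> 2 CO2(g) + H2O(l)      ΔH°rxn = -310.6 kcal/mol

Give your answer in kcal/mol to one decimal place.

ΔH°rxn = 29.5 kcal/mol

equation 1 reversed (reverse to put CH4(g) on the product side): +212.8 kcal/mol
equation 2 as written (CH3COOH(l) already on the reactant side): -208.9 kcal/mol
equation 3 as written (CH3CHO(g) already on the reactant side): -285.0 kcal/mol
equation 4 reversed (reverse to put C2H2(g) on the product side): +310.6 kcal/mol
By Hess's law, ΔH°rxn = (-1)·(-212.8) + (1)·(-208.9) + (1)·(-285.0) + (-1)·(-310.6) = 29.5 kcal/mol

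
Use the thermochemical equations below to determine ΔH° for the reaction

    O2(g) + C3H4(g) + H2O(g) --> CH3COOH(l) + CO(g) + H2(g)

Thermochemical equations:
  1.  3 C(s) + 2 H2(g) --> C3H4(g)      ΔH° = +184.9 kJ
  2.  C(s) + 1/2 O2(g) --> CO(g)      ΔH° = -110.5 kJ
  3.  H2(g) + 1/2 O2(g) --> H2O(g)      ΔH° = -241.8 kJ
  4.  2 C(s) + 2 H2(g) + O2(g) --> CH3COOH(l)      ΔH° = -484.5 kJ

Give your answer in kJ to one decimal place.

ΔH° = -538.1 kJ

eq. 1 reversed (C3H4(g) must end up as a reactant): -184.9 kJ
eq. 2 as written (CO(g) already on the product side): -110.5 kJ
eq. 3 reversed (reverse to put H2O(g) on the reactant side): +241.8 kJ
eq. 4 as written (CH3COOH(l) already on the product side): -484.5 kJ
ΔH° = (-184.9) + (-110.5) + (+241.8) + (-484.5) = -538.1 kJ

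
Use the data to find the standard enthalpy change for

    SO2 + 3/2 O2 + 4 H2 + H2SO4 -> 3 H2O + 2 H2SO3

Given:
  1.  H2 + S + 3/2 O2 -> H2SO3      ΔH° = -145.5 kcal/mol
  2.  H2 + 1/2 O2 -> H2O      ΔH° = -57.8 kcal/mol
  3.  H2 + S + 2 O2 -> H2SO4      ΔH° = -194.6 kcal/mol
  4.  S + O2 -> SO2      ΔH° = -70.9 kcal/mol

eq. 1 × 2 (scale by 2 for the 2 H2SO3): (2)·(-145.5) = -291.0 kcal/mol
eq. 2 × 3 (scale by 3 for the 3 H2O): (3)·(-57.8) = -173.4 kcal/mol
eq. 3 reversed (H2SO4 must end up as a reactant): +194.6 kcal/mol
eq. 4 reversed (SO2 must end up as a reactant): +70.9 kcal/mol
Summing the manipulated equations, ΔH° = (2)·(-145.5) + (3)·(-57.8) + (-1)·(-194.6) + (-1)·(-70.9) = -198.9 kcal/mol

ΔH° = -198.9 kcal/mol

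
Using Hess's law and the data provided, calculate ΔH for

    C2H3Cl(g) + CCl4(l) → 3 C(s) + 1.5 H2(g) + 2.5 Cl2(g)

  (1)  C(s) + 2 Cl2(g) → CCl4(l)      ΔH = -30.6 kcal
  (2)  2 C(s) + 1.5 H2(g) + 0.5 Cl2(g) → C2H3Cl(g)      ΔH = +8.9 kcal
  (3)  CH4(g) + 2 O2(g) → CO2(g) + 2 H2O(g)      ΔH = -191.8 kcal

ΔH = 21.7 kcal

(1) reversed (reverse to put CCl4(l) on the reactant side): +30.6 kcal
(2) reversed (C2H3Cl(g) must end up as a reactant): -8.9 kcal
(3): not needed (H2O(g) appears nowhere else).
By Hess's law, ΔH = (+30.6) + (-8.9) = 21.7 kcal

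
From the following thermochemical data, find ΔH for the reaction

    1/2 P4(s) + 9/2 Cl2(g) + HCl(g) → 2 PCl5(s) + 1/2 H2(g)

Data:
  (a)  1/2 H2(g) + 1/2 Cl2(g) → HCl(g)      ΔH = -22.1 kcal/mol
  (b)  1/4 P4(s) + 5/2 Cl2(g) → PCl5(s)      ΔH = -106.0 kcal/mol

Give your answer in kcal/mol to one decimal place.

(a) reversed: +22.1 kcal/mol
(b) × 2: (2)·(-106.0) = -212.0 kcal/mol
Combining the equations, ΔH = (-1)·(-22.1) + (2)·(-106.0) = -189.9 kcal/mol

ΔH = -189.9 kcal/mol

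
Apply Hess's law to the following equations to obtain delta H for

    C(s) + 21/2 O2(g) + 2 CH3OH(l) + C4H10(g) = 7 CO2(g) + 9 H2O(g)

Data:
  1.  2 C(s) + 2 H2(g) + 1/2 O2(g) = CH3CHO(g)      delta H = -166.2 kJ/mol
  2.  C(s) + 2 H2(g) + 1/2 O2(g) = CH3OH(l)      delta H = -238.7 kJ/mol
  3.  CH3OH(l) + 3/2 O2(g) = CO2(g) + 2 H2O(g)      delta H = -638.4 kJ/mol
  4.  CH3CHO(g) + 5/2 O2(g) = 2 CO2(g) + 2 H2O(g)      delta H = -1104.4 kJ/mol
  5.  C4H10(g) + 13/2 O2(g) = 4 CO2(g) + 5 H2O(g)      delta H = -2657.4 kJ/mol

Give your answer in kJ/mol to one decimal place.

delta H = -4327.7 kJ/mol

eq. 1 as written: -166.2 kJ/mol
eq. 2 reversed: +238.7 kJ/mol
eq. 3 as written: -638.4 kJ/mol
eq. 4 as written: -1104.4 kJ/mol
eq. 5 as written (C4H10(g) already on the reactant side): -2657.4 kJ/mol
By Hess's law, delta H = (-166.2) + (+238.7) + (-638.4) + (-1104.4) + (-2657.4) = -4327.7 kJ/mol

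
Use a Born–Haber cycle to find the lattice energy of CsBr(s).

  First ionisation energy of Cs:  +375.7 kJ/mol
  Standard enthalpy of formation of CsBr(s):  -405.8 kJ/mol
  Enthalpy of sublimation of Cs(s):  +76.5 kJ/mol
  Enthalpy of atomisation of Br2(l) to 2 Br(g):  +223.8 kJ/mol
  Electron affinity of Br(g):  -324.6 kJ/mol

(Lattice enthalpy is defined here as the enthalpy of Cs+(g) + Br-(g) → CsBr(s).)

U = -645.3 kJ/mol

ΔHf° = 1·ΔHsub + 1·(ΣIE) + 1/2·D(Br2) + 1·EA + U
-405.8 = 1·(+76.5) + 1·(+375.7) + 1/2·(+223.8) + 1·(-324.6) + U
U = -405.8 − (+239.5) = -645.3 kJ/mol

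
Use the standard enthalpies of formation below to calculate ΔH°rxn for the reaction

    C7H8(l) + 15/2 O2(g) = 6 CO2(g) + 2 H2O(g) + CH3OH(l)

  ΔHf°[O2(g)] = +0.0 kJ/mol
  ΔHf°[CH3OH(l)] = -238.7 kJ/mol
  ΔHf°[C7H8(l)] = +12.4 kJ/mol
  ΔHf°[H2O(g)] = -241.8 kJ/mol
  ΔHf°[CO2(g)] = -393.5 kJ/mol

Products: 6·(-393.5) + 2·(-241.8) + 1·(-238.7) = -3083.3
Reactants: 1·(+12.4) + 15/2·(+0.0) = +12.4
ΔH°rxn = (-3083.3) − (+12.4) = -3095.7 kJ/mol

ΔH°rxn = -3095.7 kJ/mol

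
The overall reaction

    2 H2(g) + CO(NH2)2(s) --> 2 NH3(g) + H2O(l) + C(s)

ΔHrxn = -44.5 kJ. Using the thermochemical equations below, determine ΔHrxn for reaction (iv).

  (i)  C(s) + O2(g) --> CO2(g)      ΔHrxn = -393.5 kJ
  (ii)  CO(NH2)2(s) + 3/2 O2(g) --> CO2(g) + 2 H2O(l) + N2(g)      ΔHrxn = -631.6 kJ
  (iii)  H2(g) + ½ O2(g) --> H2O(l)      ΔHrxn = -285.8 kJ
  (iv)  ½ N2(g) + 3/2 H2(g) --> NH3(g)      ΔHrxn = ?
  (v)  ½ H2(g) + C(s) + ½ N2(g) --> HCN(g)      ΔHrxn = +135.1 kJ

ΔHrxn = -46.1 kJ

(i) reversed: +393.5 kJ
(ii) as written: -631.6 kJ
(iii) reversed: +285.8 kJ
(iv) × 2: contributes 2·x
(v): not needed.
-44.5 = (+393.5) + (-631.6) + (+285.8) + 2·x
x = (-44.5 − (+47.7)) / (2) = -46.1 kJ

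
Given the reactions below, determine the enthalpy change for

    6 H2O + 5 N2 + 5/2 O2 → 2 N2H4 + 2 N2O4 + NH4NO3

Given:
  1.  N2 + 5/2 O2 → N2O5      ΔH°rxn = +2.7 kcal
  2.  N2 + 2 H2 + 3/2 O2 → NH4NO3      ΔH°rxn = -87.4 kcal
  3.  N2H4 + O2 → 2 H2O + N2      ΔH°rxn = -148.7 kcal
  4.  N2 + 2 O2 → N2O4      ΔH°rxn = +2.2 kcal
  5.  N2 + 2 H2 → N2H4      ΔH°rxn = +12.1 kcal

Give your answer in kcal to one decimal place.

eq. 1: not needed.
eq. 2 as written: -87.4 kcal
eq. 3 reversed and × 3: (-3)·(-148.7) = +446.1 kcal
eq. 4 × 2: (2)·(+2.2) = +4.4 kcal
eq. 5 reversed: -12.1 kcal
By Hess's law, ΔH°rxn = (1)·(-87.4) + (-3)·(-148.7) + (2)·(+2.2) + (-1)·(+12.1) = 351.0 kcal

ΔH°rxn = 351.0 kcal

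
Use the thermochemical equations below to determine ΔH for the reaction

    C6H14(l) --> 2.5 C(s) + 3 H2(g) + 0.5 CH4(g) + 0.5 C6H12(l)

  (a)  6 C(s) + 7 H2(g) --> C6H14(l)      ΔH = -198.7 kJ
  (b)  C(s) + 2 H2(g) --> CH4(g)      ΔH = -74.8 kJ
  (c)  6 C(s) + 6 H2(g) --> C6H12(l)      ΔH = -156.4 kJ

(a) reversed (C6H14(l) must end up as a reactant): +198.7 kJ
(b) × 1/2 (scale by 1/2 for the 1/2 CH4(g)): (1/2)·(-74.8) = -37.4 kJ
(c) × 1/2 (×1/2 to match 1/2 C6H12(l) in the target): (1/2)·(-156.4) = -78.2 kJ
Since enthalpy is a state function, ΔH = (-1)·(-198.7) + (1/2)·(-74.8) + (1/2)·(-156.4) = 83.1 kJ

ΔH = 83.1 kJ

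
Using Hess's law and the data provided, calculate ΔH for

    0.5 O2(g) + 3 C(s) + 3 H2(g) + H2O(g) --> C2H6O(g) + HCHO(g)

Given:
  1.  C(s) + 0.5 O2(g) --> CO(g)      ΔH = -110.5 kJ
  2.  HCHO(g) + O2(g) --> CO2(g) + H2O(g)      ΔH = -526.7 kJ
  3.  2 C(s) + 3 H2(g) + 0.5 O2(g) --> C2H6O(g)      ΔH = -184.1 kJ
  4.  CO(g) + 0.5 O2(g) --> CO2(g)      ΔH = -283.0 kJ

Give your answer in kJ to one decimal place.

eq. 1 as written: -110.5 kJ
eq. 2 reversed: +526.7 kJ
eq. 3 as written: -184.1 kJ
eq. 4 as written: -283.0 kJ
ΔH = (-110.5) + (+526.7) + (-184.1) + (-283.0) = -50.9 kJ

ΔH = -50.9 kJ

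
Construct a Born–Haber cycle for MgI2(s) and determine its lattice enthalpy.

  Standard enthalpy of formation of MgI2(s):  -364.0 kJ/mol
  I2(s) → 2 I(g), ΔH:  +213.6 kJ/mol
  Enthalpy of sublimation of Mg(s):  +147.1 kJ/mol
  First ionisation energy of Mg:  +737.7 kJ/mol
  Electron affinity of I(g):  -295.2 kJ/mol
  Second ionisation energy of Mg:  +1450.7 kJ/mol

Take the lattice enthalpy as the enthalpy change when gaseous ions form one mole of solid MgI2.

ΔHf° = 1·ΔHsub + 1·(ΣIE) + 1·D(I2) + 2·EA + U
-364.0 = 1·(+147.1) + 1·(+2188.4) + 1·(+213.6) + 2·(-295.2) + U
U = -364.0 − (+1958.7) = -2322.7 kJ/mol

U = -2322.7 kJ/mol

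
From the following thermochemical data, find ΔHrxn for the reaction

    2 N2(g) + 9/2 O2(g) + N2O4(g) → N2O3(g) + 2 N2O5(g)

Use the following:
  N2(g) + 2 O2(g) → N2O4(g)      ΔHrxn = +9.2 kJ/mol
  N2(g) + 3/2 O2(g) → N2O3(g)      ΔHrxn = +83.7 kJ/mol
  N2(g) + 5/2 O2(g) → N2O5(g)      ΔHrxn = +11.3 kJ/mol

equation 1 reversed (N2O4(g) must end up as a reactant): -9.2 kJ/mol
equation 2 as written (N2O3(g) already on the product side): +83.7 kJ/mol
equation 3 × 2 (×2 to match 2 N2O5(g) in the target): (2)·(+11.3) = +22.6 kJ/mol
ΔHrxn = (-1)·(+9.2) + (1)·(+83.7) + (2)·(+11.3) = 97.1 kJ/mol

ΔHrxn = 97.1 kJ/mol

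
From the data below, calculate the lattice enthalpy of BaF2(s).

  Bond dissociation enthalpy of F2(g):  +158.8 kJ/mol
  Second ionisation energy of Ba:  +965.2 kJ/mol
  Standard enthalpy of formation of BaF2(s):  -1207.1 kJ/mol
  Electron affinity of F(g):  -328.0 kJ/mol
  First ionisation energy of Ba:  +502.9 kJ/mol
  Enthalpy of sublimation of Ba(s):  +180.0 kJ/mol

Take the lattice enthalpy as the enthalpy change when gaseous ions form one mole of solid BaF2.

U = -2358.0 kJ/mol

ΔHf° = 1·ΔHsub + 1·(ΣIE) + 1·D(F2) + 2·EA + U
-1207.1 = 1·(+180.0) + 1·(+1468.1) + 1·(+158.8) + 2·(-328.0) + U
U = -1207.1 − (+1150.9) = -2358.0 kJ/mol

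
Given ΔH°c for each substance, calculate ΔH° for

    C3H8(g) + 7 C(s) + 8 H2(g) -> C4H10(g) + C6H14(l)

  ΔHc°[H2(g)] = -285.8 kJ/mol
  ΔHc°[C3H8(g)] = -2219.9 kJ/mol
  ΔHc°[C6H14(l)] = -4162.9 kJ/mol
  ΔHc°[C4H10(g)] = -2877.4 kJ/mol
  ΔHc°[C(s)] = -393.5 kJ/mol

ΔH° = -220.5 kJ/mol

With combustion enthalpies, reactants minus products:
= [1·(-2219.9) + 7·(-393.5) + 8·(-285.8)] − [1·(-2877.4) + 1·(-4162.9)]
= -220.5 kJ/mol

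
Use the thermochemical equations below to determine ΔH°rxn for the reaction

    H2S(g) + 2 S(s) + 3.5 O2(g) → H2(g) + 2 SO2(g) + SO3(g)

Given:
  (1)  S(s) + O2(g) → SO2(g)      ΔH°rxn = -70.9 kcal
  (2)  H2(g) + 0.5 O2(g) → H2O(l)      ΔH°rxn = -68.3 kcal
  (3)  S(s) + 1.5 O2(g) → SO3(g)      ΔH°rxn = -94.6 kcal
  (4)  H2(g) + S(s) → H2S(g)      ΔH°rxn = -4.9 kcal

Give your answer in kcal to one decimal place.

ΔH°rxn = -231.5 kcal

(1) × 2 (scale by 2 for the 2 SO2(g)): (2)·(-70.9) = -141.8 kcal
(2): not needed (H2O(l) appears nowhere else).
(3) as written (SO3(g) already on the product side): -94.6 kcal
(4) reversed (H2S(g) must end up as a reactant): +4.9 kcal
By Hess's law, ΔH°rxn = (-141.8) + (-94.6) + (+4.9) = -231.5 kcal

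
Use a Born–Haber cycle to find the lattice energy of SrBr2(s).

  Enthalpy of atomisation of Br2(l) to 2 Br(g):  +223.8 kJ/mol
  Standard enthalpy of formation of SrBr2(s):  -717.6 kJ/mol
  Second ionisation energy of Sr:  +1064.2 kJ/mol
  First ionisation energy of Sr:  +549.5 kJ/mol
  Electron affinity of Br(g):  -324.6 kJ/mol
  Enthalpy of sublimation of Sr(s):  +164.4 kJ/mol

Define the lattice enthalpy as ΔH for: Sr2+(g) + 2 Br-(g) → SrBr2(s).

U = -2070.3 kJ/mol

ΔHf° = 1·ΔHsub + 1·(ΣIE) + 1·D(Br2) + 2·EA + U
-717.6 = 1·(+164.4) + 1·(+1613.7) + 1·(+223.8) + 2·(-324.6) + U
U = -717.6 − (+1352.7) = -2070.3 kJ/mol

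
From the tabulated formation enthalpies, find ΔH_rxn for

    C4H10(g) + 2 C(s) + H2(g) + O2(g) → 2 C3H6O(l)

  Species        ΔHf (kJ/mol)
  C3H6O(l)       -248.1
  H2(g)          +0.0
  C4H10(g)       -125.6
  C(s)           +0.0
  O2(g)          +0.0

Products: 2·(-248.1) = -496.2
Reactants: 1·(-125.6) + 2·(+0.0) + 1·(+0.0) + 1·(+0.0) = -125.6
ΔH_rxn = (-496.2) − (-125.6) = -370.6 kJ/mol

ΔH_rxn = -370.6 kJ/mol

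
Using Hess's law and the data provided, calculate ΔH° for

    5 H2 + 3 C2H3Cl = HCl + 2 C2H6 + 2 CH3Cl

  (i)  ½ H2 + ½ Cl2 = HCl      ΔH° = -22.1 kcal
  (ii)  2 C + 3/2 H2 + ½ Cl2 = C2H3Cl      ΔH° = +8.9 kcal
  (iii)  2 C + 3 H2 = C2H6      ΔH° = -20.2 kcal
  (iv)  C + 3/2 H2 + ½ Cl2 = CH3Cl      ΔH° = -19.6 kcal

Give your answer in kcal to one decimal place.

(i) as written (HCl already on the product side): -22.1 kcal
(ii) reversed and × 3 (C2H3Cl must end up as a reactant; scale by 3 for the 3 C2H3Cl): (-3)·(+8.9) = -26.7 kcal
(iii) × 2 (×2 to match 2 C2H6 in the target): (2)·(-20.2) = -40.4 kcal
(iv) × 2 (scale by 2 for the 2 CH3Cl): (2)·(-19.6) = -39.2 kcal
Summing the manipulated equations, ΔH° = (-22.1) + (-26.7) + (-40.4) + (-39.2) = -128.4 kcal

ΔH° = -128.4 kcal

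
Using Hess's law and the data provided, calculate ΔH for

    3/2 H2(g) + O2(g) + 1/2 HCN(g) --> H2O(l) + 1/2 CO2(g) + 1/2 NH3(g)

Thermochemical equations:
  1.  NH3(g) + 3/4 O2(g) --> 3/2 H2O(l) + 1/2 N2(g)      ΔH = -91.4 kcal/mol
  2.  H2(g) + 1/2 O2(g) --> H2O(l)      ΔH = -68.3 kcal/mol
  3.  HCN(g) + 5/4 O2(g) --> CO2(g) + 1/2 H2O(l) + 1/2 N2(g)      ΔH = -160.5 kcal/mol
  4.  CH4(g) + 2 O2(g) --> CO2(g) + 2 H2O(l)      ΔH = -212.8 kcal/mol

ΔH = -137.0 kcal/mol

eq. 1 reversed and × 1/2: (-1/2)·(-91.4) = +45.7 kcal/mol
eq. 2 × 3/2: (3/2)·(-68.3) = -102.45 kcal/mol
eq. 3 × 1/2: (1/2)·(-160.5) = -80.25 kcal/mol
eq. 4: not needed.
ΔH = (-1/2)·(-91.4) + (3/2)·(-68.3) + (1/2)·(-160.5) = -137.0 kcal/mol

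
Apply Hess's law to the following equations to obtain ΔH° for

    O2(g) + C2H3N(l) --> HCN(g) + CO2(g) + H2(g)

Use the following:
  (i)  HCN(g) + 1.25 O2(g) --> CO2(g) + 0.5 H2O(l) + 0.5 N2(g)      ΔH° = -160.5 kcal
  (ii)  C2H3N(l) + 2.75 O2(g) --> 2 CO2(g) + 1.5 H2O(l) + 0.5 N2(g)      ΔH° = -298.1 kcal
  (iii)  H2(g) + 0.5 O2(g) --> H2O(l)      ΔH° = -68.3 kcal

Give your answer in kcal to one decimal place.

ΔH° = -69.3 kcal

(i) reversed (reverse to put HCN(g) on the product side): +160.5 kcal
(ii) as written (C2H3N(l) already on the reactant side): -298.1 kcal
(iii) reversed (H2(g) must end up as a product): +68.3 kcal
ΔH° = (-1)·(-160.5) + (1)·(-298.1) + (-1)·(-68.3) = -69.3 kcal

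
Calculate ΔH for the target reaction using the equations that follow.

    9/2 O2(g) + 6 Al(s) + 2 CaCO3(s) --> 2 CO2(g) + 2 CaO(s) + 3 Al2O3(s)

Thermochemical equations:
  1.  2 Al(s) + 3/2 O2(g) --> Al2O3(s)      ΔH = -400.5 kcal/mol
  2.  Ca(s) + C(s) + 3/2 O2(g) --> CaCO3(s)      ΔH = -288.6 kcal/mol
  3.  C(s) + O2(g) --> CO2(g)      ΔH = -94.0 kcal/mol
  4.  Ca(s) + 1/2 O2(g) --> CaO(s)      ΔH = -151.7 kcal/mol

ΔH = -1115.7 kcal/mol

eq. 1 × 3: (3)·(-400.5) = -1201.5 kcal/mol
eq. 2 reversed and × 2: (-2)·(-288.6) = +577.2 kcal/mol
eq. 3 × 2: (2)·(-94.0) = -188.0 kcal/mol
eq. 4 × 2: (2)·(-151.7) = -303.4 kcal/mol
ΔH = (3)·(-400.5) + (-2)·(-288.6) + (2)·(-94.0) + (2)·(-151.7) = -1115.7 kcal/mol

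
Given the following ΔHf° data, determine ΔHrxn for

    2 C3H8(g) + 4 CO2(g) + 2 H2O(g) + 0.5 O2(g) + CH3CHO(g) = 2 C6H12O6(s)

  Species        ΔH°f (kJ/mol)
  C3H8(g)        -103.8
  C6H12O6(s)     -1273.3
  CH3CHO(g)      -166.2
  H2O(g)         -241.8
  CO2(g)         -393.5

Products: 2·(-1273.3) = -2546.6
Reactants: 2·(-103.8) + 4·(-393.5) + 2·(-241.8) + 1/2·(+0.0) + 1·(-166.2) = -2431.4
ΔHrxn = (-2546.6) − (-2431.4) = -115.2 kJ/mol

ΔHrxn = -115.2 kJ/mol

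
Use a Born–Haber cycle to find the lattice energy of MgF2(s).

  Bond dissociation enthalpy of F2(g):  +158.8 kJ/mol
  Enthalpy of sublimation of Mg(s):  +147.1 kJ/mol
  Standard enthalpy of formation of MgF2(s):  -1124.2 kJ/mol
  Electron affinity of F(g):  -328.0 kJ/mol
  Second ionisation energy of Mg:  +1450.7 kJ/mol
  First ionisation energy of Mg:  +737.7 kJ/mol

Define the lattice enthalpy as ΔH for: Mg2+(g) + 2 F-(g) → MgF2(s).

U = -2962.5 kJ/mol

ΔHf° = 1·ΔHsub + 1·(ΣIE) + 1·D(F2) + 2·EA + U
-1124.2 = 1·(+147.1) + 1·(+2188.4) + 1·(+158.8) + 2·(-328.0) + U
U = -1124.2 − (+1838.3) = -2962.5 kJ/mol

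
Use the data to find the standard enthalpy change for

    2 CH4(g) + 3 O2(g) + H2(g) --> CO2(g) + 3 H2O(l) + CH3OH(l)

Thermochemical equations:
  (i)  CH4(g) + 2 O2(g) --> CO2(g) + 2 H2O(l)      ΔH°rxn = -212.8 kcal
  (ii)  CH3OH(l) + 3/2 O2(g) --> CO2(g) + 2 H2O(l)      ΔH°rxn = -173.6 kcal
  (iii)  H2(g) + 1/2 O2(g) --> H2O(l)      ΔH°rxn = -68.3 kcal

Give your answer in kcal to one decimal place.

ΔH°rxn = -320.3 kcal

(i) × 2 (×2 to match 2 CH4(g) in the target): (2)·(-212.8) = -425.6 kcal
(ii) reversed (reverse to put CH3OH(l) on the product side): +173.6 kcal
(iii) as written (H2(g) already on the reactant side): -68.3 kcal
ΔH°rxn = (2)·(-212.8) + (-1)·(-173.6) + (1)·(-68.3) = -320.3 kcal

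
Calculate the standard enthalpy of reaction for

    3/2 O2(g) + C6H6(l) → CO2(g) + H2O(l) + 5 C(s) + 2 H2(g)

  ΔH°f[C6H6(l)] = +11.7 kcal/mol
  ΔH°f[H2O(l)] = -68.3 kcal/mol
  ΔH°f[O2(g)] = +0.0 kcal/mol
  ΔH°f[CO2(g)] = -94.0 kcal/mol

ΔH°rxn = Σ nΔHf°(products) − Σ nΔHf°(reactants).
Products: 1·(-94.0) + 1·(-68.3) + 5·(+0.0) + 2·(+0.0) = -162.3
Reactants: 3/2·(+0.0) + 1·(+11.7) = +11.7
ΔH° = (-162.3) − (+11.7) = -174.0 kcal/mol

ΔH° = -174.0 kcal/mol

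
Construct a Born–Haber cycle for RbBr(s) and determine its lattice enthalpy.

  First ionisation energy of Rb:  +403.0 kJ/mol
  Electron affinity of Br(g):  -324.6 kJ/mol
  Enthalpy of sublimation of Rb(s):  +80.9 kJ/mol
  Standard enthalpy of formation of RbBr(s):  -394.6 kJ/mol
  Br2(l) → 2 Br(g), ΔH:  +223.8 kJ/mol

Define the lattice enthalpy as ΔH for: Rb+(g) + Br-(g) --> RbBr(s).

ΔHf° = 1·ΔHsub + 1·(ΣIE) + 1/2·D(Br2) + 1·EA + U
-394.6 = 1·(+80.9) + 1·(+403.0) + 1/2·(+223.8) + 1·(-324.6) + U
U = -394.6 − (+271.2) = -665.8 kJ/mol

U = -665.8 kJ/mol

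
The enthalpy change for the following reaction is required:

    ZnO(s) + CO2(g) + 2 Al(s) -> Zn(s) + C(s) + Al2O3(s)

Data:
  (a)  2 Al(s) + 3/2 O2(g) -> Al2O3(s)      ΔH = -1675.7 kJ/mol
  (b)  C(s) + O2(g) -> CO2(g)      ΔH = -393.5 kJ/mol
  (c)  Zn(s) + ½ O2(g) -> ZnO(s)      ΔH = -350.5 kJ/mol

(a) as written (Al2O3(s) already on the product side): -1675.7 kJ/mol
(b) reversed (CO2(g) must end up as a reactant): +393.5 kJ/mol
(c) reversed (ZnO(s) must end up as a reactant): +350.5 kJ/mol
ΔH = (1)·(-1675.7) + (-1)·(-393.5) + (-1)·(-350.5) = -931.7 kJ/mol

ΔH = -931.7 kJ/mol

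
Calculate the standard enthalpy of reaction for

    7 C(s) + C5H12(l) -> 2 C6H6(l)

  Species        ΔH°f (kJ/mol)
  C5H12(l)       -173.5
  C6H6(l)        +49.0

ΔH°rxn = 271.5 kJ/mol

Products: 2·(+49.0) = +98.0
Reactants: 7·(+0.0) + 1·(-173.5) = -173.5
ΔH°rxn = (+98.0) − (-173.5) = 271.5 kJ/mol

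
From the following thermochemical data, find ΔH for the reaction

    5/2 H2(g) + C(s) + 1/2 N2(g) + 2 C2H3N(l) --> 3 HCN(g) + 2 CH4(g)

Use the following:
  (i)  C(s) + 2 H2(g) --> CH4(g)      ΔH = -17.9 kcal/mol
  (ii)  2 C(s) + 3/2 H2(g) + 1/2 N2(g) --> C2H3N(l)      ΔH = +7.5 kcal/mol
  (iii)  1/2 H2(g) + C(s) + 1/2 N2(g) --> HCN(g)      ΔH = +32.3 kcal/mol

ΔH = 46.1 kcal/mol

(i) × 2: (2)·(-17.9) = -35.8 kcal/mol
(ii) reversed and × 2: (-2)·(+7.5) = -15.0 kcal/mol
(iii) × 3: (3)·(+32.3) = +96.9 kcal/mol
Summing the manipulated equations, ΔH = (2)·(-17.9) + (-2)·(+7.5) + (3)·(+32.3) = 46.1 kcal/mol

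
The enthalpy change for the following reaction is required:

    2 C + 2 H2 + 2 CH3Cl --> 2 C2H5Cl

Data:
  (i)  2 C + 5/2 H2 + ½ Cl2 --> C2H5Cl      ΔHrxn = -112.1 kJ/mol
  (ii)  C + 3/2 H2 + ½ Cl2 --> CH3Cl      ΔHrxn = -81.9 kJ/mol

ΔHrxn = -60.4 kJ/mol

(i) × 2 (scale by 2 for the 2 C2H5Cl): (2)·(-112.1) = -224.2 kJ/mol
(ii) reversed and × 2 (reverse to put CH3Cl on the reactant side; scale by 2 for the 2 CH3Cl): (-2)·(-81.9) = +163.8 kJ/mol
ΔHrxn = (2)·(-112.1) + (-2)·(-81.9) = -60.4 kJ/mol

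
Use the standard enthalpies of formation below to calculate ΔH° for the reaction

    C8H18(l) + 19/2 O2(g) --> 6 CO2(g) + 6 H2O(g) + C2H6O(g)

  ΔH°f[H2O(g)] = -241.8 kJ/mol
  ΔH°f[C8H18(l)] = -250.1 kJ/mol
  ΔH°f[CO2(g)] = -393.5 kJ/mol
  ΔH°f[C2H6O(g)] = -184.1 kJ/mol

ΔH° = -3745.8 kJ/mol

ΔH°rxn = Σ nΔHf°(products) − Σ nΔHf°(reactants).
Products: 6·(-393.5) + 6·(-241.8) + 1·(-184.1) = -3995.9
Reactants: 1·(-250.1) + 19/2·(+0.0) = -250.1
ΔH° = (-3995.9) − (-250.1) = -3745.8 kJ/mol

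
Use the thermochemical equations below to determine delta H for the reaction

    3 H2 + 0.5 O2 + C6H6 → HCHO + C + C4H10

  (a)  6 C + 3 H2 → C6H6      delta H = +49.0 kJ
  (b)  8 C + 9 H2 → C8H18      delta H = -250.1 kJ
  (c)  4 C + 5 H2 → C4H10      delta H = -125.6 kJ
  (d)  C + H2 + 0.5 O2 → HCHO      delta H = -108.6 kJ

(a) reversed (C6H6 must end up as a reactant): -49.0 kJ
(b): not needed (C8H18 appears nowhere else).
(c) as written (C4H10 already on the product side): -125.6 kJ
(d) as written (HCHO already on the product side): -108.6 kJ
delta H = (-1)·(+49.0) + (1)·(-125.6) + (1)·(-108.6) = -283.2 kJ

delta H = -283.2 kJ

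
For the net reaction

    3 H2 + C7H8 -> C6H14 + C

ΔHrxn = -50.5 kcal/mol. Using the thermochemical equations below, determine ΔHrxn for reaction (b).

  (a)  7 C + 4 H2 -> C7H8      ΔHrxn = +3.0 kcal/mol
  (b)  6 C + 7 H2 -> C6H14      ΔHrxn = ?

(a) reversed (reverse to put C7H8 on the reactant side): -3.0 kcal/mol
(b) as written (C6H14 already on the product side): contributes x
-50.5 = (-3.0) + x
x = (-50.5 − (-3.0)) / (1) = -47.5 kcal/mol

ΔHrxn = -47.5 kcal/mol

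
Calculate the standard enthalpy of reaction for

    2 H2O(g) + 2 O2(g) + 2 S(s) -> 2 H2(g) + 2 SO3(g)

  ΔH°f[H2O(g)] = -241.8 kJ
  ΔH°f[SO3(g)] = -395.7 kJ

ΔH_rxn = -307.8 kJ

ΔH°rxn = Σ nΔHf°(products) − Σ nΔHf°(reactants).
Products: 2·(+0.0) + 2·(-395.7) = -791.4
Reactants: 2·(-241.8) + 2·(+0.0) + 2·(+0.0) = -483.6
ΔH_rxn = (-791.4) − (-483.6) = -307.8 kJ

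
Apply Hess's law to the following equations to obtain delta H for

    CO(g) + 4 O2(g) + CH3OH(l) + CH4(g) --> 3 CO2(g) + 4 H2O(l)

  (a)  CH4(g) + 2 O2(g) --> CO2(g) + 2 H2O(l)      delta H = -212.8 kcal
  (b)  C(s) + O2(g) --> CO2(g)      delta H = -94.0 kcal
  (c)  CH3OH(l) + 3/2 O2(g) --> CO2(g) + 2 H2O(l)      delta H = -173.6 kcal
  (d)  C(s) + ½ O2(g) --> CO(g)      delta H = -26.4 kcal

delta H = -454.0 kcal

(a) as written: -212.8 kcal
(b) as written: -94.0 kcal
(c) as written: -173.6 kcal
(d) reversed: +26.4 kcal
Summing the manipulated equations, delta H = (1)·(-212.8) + (1)·(-94.0) + (1)·(-173.6) + (-1)·(-26.4) = -454.0 kcal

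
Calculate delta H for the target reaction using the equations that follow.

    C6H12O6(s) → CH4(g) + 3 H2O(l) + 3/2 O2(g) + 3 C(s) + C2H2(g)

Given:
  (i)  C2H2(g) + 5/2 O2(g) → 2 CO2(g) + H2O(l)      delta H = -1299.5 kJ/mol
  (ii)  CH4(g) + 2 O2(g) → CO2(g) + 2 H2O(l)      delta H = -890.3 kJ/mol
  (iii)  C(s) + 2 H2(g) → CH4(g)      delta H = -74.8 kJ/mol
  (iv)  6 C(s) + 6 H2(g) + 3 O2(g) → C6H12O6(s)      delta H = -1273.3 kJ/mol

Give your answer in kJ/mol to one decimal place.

delta H = 567.8 kJ/mol

(i) reversed: +1299.5 kJ/mol
(ii) × 2: (2)·(-890.3) = -1780.6 kJ/mol
(iii) × 3: (3)·(-74.8) = -224.4 kJ/mol
(iv) reversed: +1273.3 kJ/mol
By Hess's law, delta H = (-1)·(-1299.5) + (2)·(-890.3) + (3)·(-74.8) + (-1)·(-1273.3) = 567.8 kJ/mol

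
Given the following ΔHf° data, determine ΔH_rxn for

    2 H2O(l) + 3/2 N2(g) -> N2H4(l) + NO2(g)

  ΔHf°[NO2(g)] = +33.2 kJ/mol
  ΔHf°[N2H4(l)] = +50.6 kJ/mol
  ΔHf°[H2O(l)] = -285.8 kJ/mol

ΔH_rxn = 655.4 kJ/mol

ΔH°rxn = Σ nΔHf°(products) − Σ nΔHf°(reactants).
Products: 1·(+50.6) + 1·(+33.2) = +83.8
Reactants: 2·(-285.8) + 3/2·(+0.0) = -571.6
ΔH_rxn = (+83.8) − (-571.6) = 655.4 kJ/mol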